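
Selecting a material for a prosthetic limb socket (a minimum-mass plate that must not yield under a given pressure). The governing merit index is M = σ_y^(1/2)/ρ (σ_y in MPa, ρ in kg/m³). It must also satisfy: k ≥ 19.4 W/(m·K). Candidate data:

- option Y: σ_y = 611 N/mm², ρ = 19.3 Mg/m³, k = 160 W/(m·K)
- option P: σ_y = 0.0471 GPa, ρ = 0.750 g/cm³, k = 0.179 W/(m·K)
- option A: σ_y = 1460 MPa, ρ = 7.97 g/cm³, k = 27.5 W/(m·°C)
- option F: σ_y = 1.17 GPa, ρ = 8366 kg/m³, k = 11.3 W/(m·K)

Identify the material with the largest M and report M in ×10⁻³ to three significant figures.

Screen on constraints: k ≥ 19.4 W/(m·K). Survivors: option Y, option A.
In SI units:
  option Y: σ_y = 611.0 MPa, ρ = 19300 kg/m³
  option A: σ_y = 1460 MPa, ρ = 7970 kg/m³
  option A: M = 4.79×10⁻³
  option Y: M = 1.28×10⁻³
Option A ranks first.

option A, M = 4.79×10⁻³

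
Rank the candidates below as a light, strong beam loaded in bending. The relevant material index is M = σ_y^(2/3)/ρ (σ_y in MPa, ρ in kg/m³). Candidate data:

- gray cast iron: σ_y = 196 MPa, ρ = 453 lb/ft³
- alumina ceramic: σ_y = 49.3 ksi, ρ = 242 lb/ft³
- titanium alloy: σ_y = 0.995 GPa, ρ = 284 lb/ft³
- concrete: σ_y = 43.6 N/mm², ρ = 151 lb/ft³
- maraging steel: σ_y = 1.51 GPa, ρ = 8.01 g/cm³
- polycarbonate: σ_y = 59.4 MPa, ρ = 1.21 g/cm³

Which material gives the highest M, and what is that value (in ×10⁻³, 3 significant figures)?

Putting every candidate on a common basis:
  gray cast iron: σ_y = 196.0 MPa, ρ = 7256 kg/m³
  alumina ceramic: σ_y = 339.9 MPa, ρ = 3876 kg/m³
  titanium alloy: σ_y = 995.0 MPa, ρ = 4549 kg/m³
  concrete: σ_y = 43.60 MPa, ρ = 2419 kg/m³
  maraging steel: σ_y = 1510 MPa, ρ = 8010 kg/m³
  polycarbonate: σ_y = 59.40 MPa, ρ = 1210 kg/m³
  titanium alloy: M = 21.9×10⁻³
  maraging steel: M = 16.4×10⁻³
  polycarbonate: M = 12.6×10⁻³
  alumina ceramic: M = 12.6×10⁻³
  concrete: M = 5.12×10⁻³
  gray cast iron: M = 4.65×10⁻³
Highest index: titanium alloy.

titanium alloy, M = 21.9×10⁻³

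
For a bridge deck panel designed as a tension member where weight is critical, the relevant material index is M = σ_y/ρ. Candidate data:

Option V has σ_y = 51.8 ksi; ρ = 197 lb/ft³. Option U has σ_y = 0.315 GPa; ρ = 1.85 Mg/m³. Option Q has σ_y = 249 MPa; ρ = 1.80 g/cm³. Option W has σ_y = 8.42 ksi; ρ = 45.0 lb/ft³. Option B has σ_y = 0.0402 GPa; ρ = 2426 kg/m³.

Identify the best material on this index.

option U

Convert each candidate to consistent units, then evaluate M:
  option V: σ_y = 357.1 MPa, ρ = 3156 kg/m³
  option U: σ_y = 315.0 MPa, ρ = 1850 kg/m³
  option Q: σ_y = 249.0 MPa, ρ = 1800 kg/m³
  option W: σ_y = 58.05 MPa, ρ = 720.8 kg/m³
  option B: σ_y = 40.20 MPa, ρ = 2426 kg/m³
  option U: M = 170 kN·m/kg
  option Q: M = 138 kN·m/kg
  option V: M = 113 kN·m/kg
  option W: M = 80.5 kN·m/kg
  option B: M = 16.6 kN·m/kg
Option U has the largest M.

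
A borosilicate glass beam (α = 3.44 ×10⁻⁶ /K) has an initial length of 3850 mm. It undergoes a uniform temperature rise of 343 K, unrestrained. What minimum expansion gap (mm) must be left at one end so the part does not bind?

4.54 mm

ΔL = α·L₀·ΔT = 3.44×10⁻⁶ × 3850 mm × 343.0 K = 4.54 mm.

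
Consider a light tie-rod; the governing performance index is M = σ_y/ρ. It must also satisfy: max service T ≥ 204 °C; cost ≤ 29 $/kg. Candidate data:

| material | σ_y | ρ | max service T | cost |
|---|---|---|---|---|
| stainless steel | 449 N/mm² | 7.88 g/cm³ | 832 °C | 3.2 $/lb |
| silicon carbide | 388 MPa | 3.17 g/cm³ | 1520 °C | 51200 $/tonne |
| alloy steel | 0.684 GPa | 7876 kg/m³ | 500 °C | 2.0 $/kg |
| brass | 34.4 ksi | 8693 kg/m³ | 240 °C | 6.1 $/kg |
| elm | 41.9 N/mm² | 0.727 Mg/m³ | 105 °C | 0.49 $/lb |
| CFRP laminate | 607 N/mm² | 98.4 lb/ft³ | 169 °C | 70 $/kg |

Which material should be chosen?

Screen on constraints: max service T ≥ 204 °C; cost ≤ 29 $/kg. Survivors: stainless steel, alloy steel, brass.
After converting to SI:
  stainless steel: σ_y = 449.0 MPa, ρ = 7880 kg/m³
  alloy steel: σ_y = 684.0 MPa, ρ = 7876 kg/m³
  brass: σ_y = 237.2 MPa, ρ = 8693 kg/m³
  alloy steel: M = 86.8 kN·m/kg
  stainless steel: M = 57.0 kN·m/kg
  brass: M = 27.3 kN·m/kg
The maximum is for alloy steel.

alloy steel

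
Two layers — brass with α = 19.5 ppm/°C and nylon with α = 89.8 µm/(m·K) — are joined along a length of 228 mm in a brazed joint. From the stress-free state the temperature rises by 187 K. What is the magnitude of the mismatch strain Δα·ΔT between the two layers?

0.0131

Δα = |19.5 − 89.8|×10⁻⁶/K = 70.3×10⁻⁶/K.
Mismatch strain = Δα·ΔT = 70.3×10⁻⁶ × 187.0 = 0.0131.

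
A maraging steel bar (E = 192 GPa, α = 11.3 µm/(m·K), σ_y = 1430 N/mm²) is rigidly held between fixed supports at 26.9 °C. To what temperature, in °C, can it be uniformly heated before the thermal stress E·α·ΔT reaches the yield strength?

σ_y = 1430 N/mm² = 1430 MPa.
E·α·ΔT = 1430 MPa ⇒ ΔT = 1430 / (192.0×10³ × 11.3×10⁻⁶) = 659.1 K.
T = 26.9 + 659.1 = 686.0 °C.

686 °C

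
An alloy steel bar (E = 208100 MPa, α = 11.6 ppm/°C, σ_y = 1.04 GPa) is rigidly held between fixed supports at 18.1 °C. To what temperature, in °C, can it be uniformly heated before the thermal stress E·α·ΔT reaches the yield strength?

449 °C

E = 208100 MPa = 208.1 GPa.
σ_y = 1.04 GPa = 1040 MPa.
E·α·ΔT = 1040 MPa ⇒ ΔT = 1040 / (208.1×10³ × 11.6×10⁻⁶) = 430.8 K.
T = 18.1 + 430.8 = 448.9 °C.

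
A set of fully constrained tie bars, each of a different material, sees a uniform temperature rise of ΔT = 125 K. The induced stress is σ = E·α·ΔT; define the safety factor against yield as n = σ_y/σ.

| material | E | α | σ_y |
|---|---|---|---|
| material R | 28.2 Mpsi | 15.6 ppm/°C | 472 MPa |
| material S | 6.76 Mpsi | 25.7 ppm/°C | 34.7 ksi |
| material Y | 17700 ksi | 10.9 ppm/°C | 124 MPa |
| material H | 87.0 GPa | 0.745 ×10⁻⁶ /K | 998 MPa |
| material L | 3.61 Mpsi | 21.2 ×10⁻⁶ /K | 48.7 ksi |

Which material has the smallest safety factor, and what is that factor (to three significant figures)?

material Y, n = 0.746

In consistent units (E in GPa, α in ×10⁻⁶/K, σ_y in MPa):
  material R: E = 194.4, α = 15.6, σ_y = 472.0 → σ = 379 MPa, n = 1.24
  material S: E = 46.61, α = 25.7, σ_y = 239.2 → σ = 150 MPa, n = 1.60
  material Y: E = 122.0, α = 10.9, σ_y = 124.0 → σ = 166 MPa, n = 0.746
  material H: E = 87.00, α = 0.745, σ_y = 998.0 → σ = 8.10 MPa, n = 123
  material L: E = 24.89, α = 21.2, σ_y = 335.8 → σ = 66.0 MPa, n = 5.09
Smallest n: material Y with n = 0.746.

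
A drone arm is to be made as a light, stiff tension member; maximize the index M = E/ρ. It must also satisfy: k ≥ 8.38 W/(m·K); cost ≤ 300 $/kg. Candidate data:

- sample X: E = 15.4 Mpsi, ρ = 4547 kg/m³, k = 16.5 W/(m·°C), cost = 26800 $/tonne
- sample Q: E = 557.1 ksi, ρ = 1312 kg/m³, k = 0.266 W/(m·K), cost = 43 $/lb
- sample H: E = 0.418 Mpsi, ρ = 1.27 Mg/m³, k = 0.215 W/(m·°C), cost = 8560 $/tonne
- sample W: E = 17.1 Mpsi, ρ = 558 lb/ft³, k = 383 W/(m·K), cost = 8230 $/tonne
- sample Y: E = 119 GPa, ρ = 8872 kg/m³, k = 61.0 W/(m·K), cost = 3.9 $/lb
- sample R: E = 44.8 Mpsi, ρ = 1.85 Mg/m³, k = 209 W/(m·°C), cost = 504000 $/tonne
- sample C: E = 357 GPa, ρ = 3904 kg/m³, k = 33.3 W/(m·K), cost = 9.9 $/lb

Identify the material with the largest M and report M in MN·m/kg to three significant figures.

Screen on constraints: k ≥ 8.38 W/(m·K); cost ≤ 300 $/kg. Survivors: sample X, sample W, sample Y, sample C.
Convert each candidate to consistent units, then evaluate M:
  sample X: E = 106.2 GPa, ρ = 4547 kg/m³
  sample W: E = 117.9 GPa, ρ = 8938 kg/m³
  sample Y: E = 119.0 GPa, ρ = 8872 kg/m³
  sample C: E = 357.0 GPa, ρ = 3904 kg/m³
  sample C: M = 91.4 MN·m/kg
  sample X: M = 23.4 MN·m/kg
  sample Y: M = 13.4 MN·m/kg
  sample W: M = 13.2 MN·m/kg
Highest index: sample C.

sample C, M = 91.4 MN·m/kg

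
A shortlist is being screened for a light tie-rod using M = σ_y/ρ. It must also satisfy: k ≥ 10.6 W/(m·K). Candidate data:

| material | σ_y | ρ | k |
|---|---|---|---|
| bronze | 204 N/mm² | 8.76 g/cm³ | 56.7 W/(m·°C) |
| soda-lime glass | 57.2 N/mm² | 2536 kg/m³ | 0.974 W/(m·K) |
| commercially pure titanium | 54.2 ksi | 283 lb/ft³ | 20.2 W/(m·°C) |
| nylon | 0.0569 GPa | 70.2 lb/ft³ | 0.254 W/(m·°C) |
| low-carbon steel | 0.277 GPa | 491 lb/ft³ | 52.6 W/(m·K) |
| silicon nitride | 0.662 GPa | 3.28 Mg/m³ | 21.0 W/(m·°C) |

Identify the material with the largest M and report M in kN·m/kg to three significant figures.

silicon nitride, M = 202 kN·m/kg

Screen on constraints: k ≥ 10.6 W/(m·K). Survivors: bronze, commercially pure titanium, low-carbon steel, silicon nitride.
In SI units:
  bronze: σ_y = 204.0 MPa, ρ = 8760 kg/m³
  commercially pure titanium: σ_y = 373.7 MPa, ρ = 4533 kg/m³
  low-carbon steel: σ_y = 277.0 MPa, ρ = 7865 kg/m³
  silicon nitride: σ_y = 662.0 MPa, ρ = 3280 kg/m³
  silicon nitride: M = 202 kN·m/kg
  commercially pure titanium: M = 82.4 kN·m/kg
  low-carbon steel: M = 35.2 kN·m/kg
  bronze: M = 23.3 kN·m/kg
Highest index: silicon nitride.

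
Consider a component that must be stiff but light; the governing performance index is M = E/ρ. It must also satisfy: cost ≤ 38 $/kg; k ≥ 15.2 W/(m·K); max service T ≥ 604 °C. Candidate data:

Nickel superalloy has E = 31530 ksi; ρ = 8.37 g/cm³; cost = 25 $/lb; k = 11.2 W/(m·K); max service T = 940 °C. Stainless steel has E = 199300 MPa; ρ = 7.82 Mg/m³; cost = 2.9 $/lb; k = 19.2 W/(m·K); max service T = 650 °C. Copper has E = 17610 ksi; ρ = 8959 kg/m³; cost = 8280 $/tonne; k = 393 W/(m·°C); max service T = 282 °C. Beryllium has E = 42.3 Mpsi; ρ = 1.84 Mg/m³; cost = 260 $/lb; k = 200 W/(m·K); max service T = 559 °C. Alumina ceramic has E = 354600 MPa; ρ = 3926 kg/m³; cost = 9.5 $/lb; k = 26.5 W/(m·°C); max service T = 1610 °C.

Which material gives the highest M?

alumina ceramic

Screen on constraints: cost ≤ 38 $/kg; k ≥ 15.2 W/(m·K); max service T ≥ 604 °C. Survivors: stainless steel, alumina ceramic.
Putting every candidate on a common basis:
  stainless steel: E = 199.3 GPa, ρ = 7820 kg/m³
  alumina ceramic: E = 354.6 GPa, ρ = 3926 kg/m³
  alumina ceramic: M = 90.3 MN·m/kg
  stainless steel: M = 25.5 MN·m/kg
Alumina ceramic has the largest M.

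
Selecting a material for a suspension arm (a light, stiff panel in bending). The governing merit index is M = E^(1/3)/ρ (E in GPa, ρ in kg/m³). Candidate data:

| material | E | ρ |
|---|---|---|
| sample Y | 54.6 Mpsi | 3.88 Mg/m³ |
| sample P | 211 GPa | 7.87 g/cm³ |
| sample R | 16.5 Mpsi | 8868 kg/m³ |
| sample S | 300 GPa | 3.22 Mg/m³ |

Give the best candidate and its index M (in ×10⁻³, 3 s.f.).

Putting every candidate on a common basis:
  sample Y: E = 376.5 GPa, ρ = 3880 kg/m³
  sample P: E = 211.0 GPa, ρ = 7870 kg/m³
  sample R: E = 113.8 GPa, ρ = 8868 kg/m³
  sample S: E = 300.0 GPa, ρ = 3220 kg/m³
  sample S: M = 2.08×10⁻³
  sample Y: M = 1.86×10⁻³
  sample P: M = 0.756×10⁻³
  sample R: M = 0.546×10⁻³
Sample S has the largest M.

sample S, M = 2.08×10⁻³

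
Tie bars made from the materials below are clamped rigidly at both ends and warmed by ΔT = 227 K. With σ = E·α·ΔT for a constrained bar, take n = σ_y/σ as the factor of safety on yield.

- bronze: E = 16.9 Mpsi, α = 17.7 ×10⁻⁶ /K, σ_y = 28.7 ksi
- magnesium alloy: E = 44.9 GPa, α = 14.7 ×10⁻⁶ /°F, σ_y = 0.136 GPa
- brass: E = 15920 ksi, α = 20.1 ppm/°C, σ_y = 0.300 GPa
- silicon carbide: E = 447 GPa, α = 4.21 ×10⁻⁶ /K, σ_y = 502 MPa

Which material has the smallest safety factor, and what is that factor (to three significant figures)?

Per material, after unit conversion:
  bronze: E = 116.5, α = 17.7, σ_y = 197.9 → σ = 468 MPa, n = 0.423
  magnesium alloy: E = 44.90, α = 26.5, σ_y = 136.0 → σ = 270 MPa, n = 0.504
  brass: E = 109.8, α = 20.1, σ_y = 300.0 → σ = 501 MPa, n = 0.599
  silicon carbide: E = 447.0, α = 4.21, σ_y = 502.0 → σ = 427 MPa, n = 1.18
Smallest n: bronze with n = 0.423.

bronze, n = 0.423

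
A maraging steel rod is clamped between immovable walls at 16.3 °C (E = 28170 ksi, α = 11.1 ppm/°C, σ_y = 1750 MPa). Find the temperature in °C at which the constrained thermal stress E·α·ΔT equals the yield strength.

E = 28170 ksi = 194.2 GPa.
E·α·ΔT = 1750 MPa ⇒ ΔT = 1750 / (194.2×10³ × 11.1×10⁻⁶) = 811.7 K.
T = 16.3 + 811.7 = 828.0 °C.

828 °C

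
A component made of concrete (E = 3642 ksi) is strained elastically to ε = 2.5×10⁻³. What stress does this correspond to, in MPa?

62.8 MPa

E = 3642 ksi = 25.11 GPa.
σ = E·ε = 25110 MPa × 2.5×10⁻³ = 62.8 MPa.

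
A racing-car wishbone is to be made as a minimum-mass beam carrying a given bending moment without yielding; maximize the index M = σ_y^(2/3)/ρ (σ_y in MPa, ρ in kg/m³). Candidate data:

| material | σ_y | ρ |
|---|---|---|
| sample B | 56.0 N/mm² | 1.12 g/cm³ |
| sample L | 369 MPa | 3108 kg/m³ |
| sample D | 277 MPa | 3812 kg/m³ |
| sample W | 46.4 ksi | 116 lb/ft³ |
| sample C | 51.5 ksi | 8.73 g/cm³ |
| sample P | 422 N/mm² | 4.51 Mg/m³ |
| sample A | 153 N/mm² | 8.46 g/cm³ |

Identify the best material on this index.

Putting every candidate on a common basis:
  sample B: σ_y = 56.00 MPa, ρ = 1120 kg/m³
  sample L: σ_y = 369.0 MPa, ρ = 3108 kg/m³
  sample D: σ_y = 277.0 MPa, ρ = 3812 kg/m³
  sample W: σ_y = 319.9 MPa, ρ = 1858 kg/m³
  sample C: σ_y = 355.1 MPa, ρ = 8730 kg/m³
  sample P: σ_y = 422.0 MPa, ρ = 4510 kg/m³
  sample A: σ_y = 153.0 MPa, ρ = 8460 kg/m³
  sample W: M = 25.2×10⁻³
  sample L: M = 16.6×10⁻³
  sample B: M = 13.1×10⁻³
  sample P: M = 12.5×10⁻³
  sample D: M = 11.1×10⁻³
  sample C: M = 5.74×10⁻³
  sample A: M = 3.38×10⁻³
Sample W has the largest M.

sample W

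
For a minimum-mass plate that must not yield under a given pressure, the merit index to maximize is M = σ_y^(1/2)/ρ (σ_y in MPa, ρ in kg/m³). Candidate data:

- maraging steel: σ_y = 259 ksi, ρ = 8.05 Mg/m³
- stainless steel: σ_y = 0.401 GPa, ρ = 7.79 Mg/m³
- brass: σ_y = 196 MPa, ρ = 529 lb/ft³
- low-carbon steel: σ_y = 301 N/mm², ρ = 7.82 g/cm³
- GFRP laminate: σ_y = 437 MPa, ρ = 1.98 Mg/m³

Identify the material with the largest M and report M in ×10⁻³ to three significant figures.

GFRP laminate, M = 10.6×10⁻³

In SI units:
  maraging steel: σ_y = 1786 MPa, ρ = 8050 kg/m³
  stainless steel: σ_y = 401.0 MPa, ρ = 7790 kg/m³
  brass: σ_y = 196.0 MPa, ρ = 8474 kg/m³
  low-carbon steel: σ_y = 301.0 MPa, ρ = 7820 kg/m³
  GFRP laminate: σ_y = 437.0 MPa, ρ = 1980 kg/m³
  GFRP laminate: M = 10.6×10⁻³
  maraging steel: M = 5.25×10⁻³
  stainless steel: M = 2.57×10⁻³
  low-carbon steel: M = 2.22×10⁻³
  brass: M = 1.65×10⁻³
Highest index: GFRP laminate.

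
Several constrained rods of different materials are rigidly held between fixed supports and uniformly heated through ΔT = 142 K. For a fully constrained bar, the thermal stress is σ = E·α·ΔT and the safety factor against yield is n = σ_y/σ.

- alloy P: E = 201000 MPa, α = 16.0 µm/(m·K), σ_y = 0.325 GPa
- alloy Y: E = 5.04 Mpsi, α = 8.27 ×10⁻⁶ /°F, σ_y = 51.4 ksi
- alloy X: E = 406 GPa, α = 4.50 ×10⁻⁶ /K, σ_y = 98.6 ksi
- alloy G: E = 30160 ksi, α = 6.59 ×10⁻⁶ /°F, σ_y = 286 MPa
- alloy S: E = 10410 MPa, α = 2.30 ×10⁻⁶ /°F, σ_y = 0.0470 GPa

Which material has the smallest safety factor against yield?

alloy P

In consistent units (E in GPa, α in ×10⁻⁶/K, σ_y in MPa):
  alloy P: E = 201.0, α = 16.0, σ_y = 325.0 → σ = 457 MPa, n = 0.712
  alloy Y: E = 34.75, α = 14.9, σ_y = 354.4 → σ = 73.5 MPa, n = 4.82
  alloy X: E = 406.0, α = 4.50, σ_y = 679.8 → σ = 259 MPa, n = 2.62
  alloy G: E = 207.9, α = 11.9, σ_y = 286.0 → σ = 350 MPa, n = 0.817
  alloy S: E = 10.41, α = 4.14, σ_y = 47.00 → σ = 6.12 MPa, n = 7.68
Smallest n: alloy P with n = 0.712.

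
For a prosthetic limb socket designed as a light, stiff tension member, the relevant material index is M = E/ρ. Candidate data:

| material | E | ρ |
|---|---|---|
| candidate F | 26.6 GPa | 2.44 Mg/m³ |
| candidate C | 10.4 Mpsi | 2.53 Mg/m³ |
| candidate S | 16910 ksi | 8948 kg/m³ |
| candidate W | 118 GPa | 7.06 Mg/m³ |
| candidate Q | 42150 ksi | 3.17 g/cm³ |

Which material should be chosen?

candidate Q

Normalizing units and computing the index:
  candidate F: E = 26.60 GPa, ρ = 2440 kg/m³
  candidate C: E = 71.71 GPa, ρ = 2530 kg/m³
  candidate S: E = 116.6 GPa, ρ = 8948 kg/m³
  candidate W: E = 118.0 GPa, ρ = 7060 kg/m³
  candidate Q: E = 290.6 GPa, ρ = 3170 kg/m³
  candidate Q: M = 91.7 MN·m/kg
  candidate C: M = 28.3 MN·m/kg
  candidate W: M = 16.7 MN·m/kg
  candidate S: M = 13.0 MN·m/kg
  candidate F: M = 10.9 MN·m/kg
Candidate Q has the largest M.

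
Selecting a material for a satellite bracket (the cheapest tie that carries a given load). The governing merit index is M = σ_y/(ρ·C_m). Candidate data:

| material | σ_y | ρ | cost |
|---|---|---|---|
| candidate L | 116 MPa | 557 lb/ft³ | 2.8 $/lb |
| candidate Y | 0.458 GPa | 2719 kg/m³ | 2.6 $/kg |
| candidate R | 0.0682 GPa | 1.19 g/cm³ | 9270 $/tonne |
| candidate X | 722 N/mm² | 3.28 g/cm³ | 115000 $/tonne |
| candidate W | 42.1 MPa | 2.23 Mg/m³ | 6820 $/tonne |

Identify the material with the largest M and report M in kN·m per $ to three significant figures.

candidate Y, M = 64.8 kN·m per $

Putting every candidate on a common basis:
  candidate L: σ_y = 116.0 MPa, ρ = 8922 kg/m³, cost = 6.173 $/kg
  candidate Y: σ_y = 458.0 MPa, ρ = 2719 kg/m³, cost = 2.600 $/kg
  candidate R: σ_y = 68.20 MPa, ρ = 1190 kg/m³, cost = 9.270 $/kg
  candidate X: σ_y = 722.0 MPa, ρ = 3280 kg/m³, cost = 115.0 $/kg
  candidate W: σ_y = 42.10 MPa, ρ = 2230 kg/m³, cost = 6.820 $/kg
  candidate Y: M = 64.8 kN·m per $
  candidate R: M = 6.18 kN·m per $
  candidate W: M = 2.77 kN·m per $
  candidate L: M = 2.11 kN·m per $
  candidate X: M = 1.91 kN·m per $
The maximum is for candidate Y.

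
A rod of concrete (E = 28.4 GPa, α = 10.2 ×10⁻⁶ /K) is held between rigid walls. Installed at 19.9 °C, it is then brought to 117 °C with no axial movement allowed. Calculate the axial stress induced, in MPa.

28.1 MPa

ΔT = 97.10 K. Constrained thermal stress σ = E·α·ΔT = 28.40×10³ MPa × 10.2×10⁻⁶ × 97.10 = 28.1 MPa (compressive).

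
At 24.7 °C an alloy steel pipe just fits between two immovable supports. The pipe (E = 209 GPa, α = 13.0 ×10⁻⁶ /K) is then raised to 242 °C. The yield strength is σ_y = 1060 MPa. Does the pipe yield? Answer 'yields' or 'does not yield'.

ΔT = 217.3 K. Constrained thermal stress σ = E·α·ΔT = 209.0×10³ MPa × 13.0×10⁻⁶ × 217.3 = 590 MPa (compressive).
Compare to σ_y = 1060 MPa: σ < σ_y, so it does not yield.

does not yield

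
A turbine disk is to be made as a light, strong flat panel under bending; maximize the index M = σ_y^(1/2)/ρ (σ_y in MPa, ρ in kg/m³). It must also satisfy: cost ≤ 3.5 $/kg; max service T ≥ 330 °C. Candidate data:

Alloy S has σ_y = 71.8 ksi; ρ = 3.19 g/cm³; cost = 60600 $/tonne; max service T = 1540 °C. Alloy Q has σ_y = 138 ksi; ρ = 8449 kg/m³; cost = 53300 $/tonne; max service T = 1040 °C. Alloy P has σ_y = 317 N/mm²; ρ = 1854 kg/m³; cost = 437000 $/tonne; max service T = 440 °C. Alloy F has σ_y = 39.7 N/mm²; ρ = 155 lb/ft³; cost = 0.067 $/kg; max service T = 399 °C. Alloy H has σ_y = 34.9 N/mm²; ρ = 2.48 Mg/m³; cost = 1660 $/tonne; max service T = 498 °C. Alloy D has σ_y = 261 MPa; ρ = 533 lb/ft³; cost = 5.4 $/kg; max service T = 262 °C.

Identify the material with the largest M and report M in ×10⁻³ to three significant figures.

Screen on constraints: cost ≤ 3.5 $/kg; max service T ≥ 330 °C. Survivors: alloy F, alloy H.
Normalizing units and computing the index:
  alloy F: σ_y = 39.70 MPa, ρ = 2483 kg/m³
  alloy H: σ_y = 34.90 MPa, ρ = 2480 kg/m³
  alloy F: M = 2.54×10⁻³
  alloy H: M = 2.38×10⁻³
Alloy F has the largest M.

alloy F, M = 2.54×10⁻³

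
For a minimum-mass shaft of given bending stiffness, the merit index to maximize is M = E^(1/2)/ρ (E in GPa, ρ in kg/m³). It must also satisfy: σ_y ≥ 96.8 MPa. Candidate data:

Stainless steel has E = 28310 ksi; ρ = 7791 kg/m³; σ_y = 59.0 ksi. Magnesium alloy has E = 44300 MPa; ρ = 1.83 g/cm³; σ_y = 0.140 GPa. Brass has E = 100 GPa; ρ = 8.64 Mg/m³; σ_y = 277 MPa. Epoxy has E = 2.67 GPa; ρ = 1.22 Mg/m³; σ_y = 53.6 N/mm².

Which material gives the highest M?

magnesium alloy

Screen on constraints: σ_y ≥ 96.8 MPa. Survivors: stainless steel, magnesium alloy, brass.
Putting every candidate on a common basis:
  stainless steel: E = 195.2 GPa, ρ = 7791 kg/m³
  magnesium alloy: E = 44.30 GPa, ρ = 1830 kg/m³
  brass: E = 100.0 GPa, ρ = 8640 kg/m³
  magnesium alloy: M = 3.64×10⁻³
  stainless steel: M = 1.79×10⁻³
  brass: M = 1.16×10⁻³
The maximum is for magnesium alloy.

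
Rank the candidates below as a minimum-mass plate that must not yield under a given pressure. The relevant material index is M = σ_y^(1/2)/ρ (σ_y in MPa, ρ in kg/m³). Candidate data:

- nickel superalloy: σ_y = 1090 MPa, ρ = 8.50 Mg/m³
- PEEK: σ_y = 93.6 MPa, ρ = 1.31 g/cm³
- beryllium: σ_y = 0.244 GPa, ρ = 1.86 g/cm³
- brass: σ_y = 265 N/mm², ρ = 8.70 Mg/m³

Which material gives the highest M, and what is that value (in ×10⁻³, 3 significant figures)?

beryllium, M = 8.40×10⁻³

After converting to SI:
  nickel superalloy: σ_y = 1090 MPa, ρ = 8500 kg/m³
  PEEK: σ_y = 93.60 MPa, ρ = 1310 kg/m³
  beryllium: σ_y = 244.0 MPa, ρ = 1860 kg/m³
  brass: σ_y = 265.0 MPa, ρ = 8700 kg/m³
  beryllium: M = 8.40×10⁻³
  PEEK: M = 7.39×10⁻³
  nickel superalloy: M = 3.88×10⁻³
  brass: M = 1.87×10⁻³
The maximum is for beryllium.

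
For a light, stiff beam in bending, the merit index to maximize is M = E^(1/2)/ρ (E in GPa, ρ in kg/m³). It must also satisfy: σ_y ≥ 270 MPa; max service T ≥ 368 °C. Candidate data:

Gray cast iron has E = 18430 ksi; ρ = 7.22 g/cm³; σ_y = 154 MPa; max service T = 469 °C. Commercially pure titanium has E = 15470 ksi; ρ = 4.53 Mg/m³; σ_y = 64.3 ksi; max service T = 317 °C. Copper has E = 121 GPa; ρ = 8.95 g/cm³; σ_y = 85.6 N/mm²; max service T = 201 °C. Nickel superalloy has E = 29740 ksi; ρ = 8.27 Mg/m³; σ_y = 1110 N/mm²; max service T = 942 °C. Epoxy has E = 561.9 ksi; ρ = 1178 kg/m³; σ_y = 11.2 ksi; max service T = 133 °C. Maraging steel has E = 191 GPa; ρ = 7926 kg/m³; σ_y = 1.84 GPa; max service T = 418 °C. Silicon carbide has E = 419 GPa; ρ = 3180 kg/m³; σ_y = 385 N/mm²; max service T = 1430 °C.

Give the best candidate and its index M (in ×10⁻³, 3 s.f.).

silicon carbide, M = 6.44×10⁻³

Screen on constraints: σ_y ≥ 270 MPa; max service T ≥ 368 °C. Survivors: nickel superalloy, maraging steel, silicon carbide.
In SI units:
  nickel superalloy: E = 205.1 GPa, ρ = 8270 kg/m³
  maraging steel: E = 191.0 GPa, ρ = 7926 kg/m³
  silicon carbide: E = 419.0 GPa, ρ = 3180 kg/m³
  silicon carbide: M = 6.44×10⁻³
  maraging steel: M = 1.74×10⁻³
  nickel superalloy: M = 1.73×10⁻³
Highest index: silicon carbide.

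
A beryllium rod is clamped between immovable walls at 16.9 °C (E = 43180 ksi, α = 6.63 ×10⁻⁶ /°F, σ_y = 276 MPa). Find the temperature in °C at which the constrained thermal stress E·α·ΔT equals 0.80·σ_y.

79.0 °C

E = 43180 ksi = 297.7 GPa.
α = 6.63×10⁻⁶/°F × 9/5 = 11.9×10⁻⁶/K.
E·α·ΔT = 220.8 MPa ⇒ ΔT = 220.8 / (297.7×10³ × 11.9×10⁻⁶) = 62.15 K.
T = 16.9 + 62.15 = 79.05 °C.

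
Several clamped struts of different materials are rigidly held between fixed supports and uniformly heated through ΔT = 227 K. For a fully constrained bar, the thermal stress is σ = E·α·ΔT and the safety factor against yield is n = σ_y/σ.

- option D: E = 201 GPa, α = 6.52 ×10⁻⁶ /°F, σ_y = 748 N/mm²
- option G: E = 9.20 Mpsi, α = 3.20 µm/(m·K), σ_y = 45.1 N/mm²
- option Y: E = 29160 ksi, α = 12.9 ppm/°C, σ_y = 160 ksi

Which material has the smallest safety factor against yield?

option G

With everything in SI (GPa, ×10⁻⁶/K, MPa):
  option D: E = 201.0, α = 11.7, σ_y = 748.0 → σ = 535 MPa, n = 1.40
  option G: E = 63.43, α = 3.20, σ_y = 45.10 → σ = 46.1 MPa, n = 0.979
  option Y: E = 201.1, α = 12.9, σ_y = 1103 → σ = 589 MPa, n = 1.87
Smallest n: option G with n = 0.979.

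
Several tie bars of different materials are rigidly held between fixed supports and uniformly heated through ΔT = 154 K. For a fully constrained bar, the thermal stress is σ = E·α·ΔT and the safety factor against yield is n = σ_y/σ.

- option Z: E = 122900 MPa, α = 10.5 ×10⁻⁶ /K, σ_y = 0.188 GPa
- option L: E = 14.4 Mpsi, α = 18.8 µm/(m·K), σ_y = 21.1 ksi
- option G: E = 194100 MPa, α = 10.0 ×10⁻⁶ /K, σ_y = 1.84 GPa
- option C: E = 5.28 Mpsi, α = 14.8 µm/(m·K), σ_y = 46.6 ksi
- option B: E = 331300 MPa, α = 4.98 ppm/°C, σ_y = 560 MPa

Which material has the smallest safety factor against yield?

In consistent units (E in GPa, α in ×10⁻⁶/K, σ_y in MPa):
  option Z: E = 122.9, α = 10.5, σ_y = 188.0 → σ = 199 MPa, n = 0.946
  option L: E = 99.28, α = 18.8, σ_y = 145.5 → σ = 287 MPa, n = 0.506
  option G: E = 194.1, α = 10.0, σ_y = 1840 → σ = 299 MPa, n = 6.16
  option C: E = 36.40, α = 14.8, σ_y = 321.3 → σ = 83.0 MPa, n = 3.87
  option B: E = 331.3, α = 4.98, σ_y = 560.0 → σ = 254 MPa, n = 2.20
Smallest n: option L with n = 0.506.

option L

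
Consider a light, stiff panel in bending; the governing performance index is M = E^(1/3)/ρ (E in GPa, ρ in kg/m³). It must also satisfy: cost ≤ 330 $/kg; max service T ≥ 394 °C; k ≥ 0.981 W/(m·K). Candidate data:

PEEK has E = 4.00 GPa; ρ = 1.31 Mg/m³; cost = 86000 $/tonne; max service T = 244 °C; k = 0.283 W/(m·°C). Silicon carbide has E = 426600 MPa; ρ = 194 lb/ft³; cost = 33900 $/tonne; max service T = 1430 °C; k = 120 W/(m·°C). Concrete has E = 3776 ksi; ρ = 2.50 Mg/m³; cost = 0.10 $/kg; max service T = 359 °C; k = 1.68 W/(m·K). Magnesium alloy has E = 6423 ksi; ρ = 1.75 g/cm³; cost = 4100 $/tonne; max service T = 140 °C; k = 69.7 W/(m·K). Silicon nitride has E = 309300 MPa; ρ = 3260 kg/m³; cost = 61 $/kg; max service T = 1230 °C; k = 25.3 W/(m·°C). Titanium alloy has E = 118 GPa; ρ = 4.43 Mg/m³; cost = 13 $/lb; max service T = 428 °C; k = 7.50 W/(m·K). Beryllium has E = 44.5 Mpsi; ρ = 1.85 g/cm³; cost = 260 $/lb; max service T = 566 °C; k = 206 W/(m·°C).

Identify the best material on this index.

silicon carbide

Screen on constraints: cost ≤ 330 $/kg; max service T ≥ 394 °C; k ≥ 0.981 W/(m·K). Survivors: silicon carbide, silicon nitride, titanium alloy.
Normalizing units and computing the index:
  silicon carbide: E = 426.6 GPa, ρ = 3108 kg/m³
  silicon nitride: E = 309.3 GPa, ρ = 3260 kg/m³
  titanium alloy: E = 118.0 GPa, ρ = 4430 kg/m³
  silicon carbide: M = 2.42×10⁻³
  silicon nitride: M = 2.07×10⁻³
  titanium alloy: M = 1.11×10⁻³
Highest index: silicon carbide.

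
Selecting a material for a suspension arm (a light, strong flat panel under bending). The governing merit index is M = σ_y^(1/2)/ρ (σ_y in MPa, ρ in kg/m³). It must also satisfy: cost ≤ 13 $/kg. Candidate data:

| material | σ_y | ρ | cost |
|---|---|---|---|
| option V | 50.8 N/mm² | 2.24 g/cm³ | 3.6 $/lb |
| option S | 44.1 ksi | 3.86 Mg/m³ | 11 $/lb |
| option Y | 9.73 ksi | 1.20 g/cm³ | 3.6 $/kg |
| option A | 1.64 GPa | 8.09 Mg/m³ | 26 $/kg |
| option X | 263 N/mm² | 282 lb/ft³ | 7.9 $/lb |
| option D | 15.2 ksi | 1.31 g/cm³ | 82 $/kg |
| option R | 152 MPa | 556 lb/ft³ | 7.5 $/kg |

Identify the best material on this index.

option Y

Screen on constraints: cost ≤ 13 $/kg. Survivors: option V, option Y, option R.
In SI units:
  option V: σ_y = 50.80 MPa, ρ = 2240 kg/m³
  option Y: σ_y = 67.09 MPa, ρ = 1200 kg/m³
  option R: σ_y = 152.0 MPa, ρ = 8906 kg/m³
  option Y: M = 6.83×10⁻³
  option V: M = 3.18×10⁻³
  option R: M = 1.38×10⁻³
Option Y ranks first.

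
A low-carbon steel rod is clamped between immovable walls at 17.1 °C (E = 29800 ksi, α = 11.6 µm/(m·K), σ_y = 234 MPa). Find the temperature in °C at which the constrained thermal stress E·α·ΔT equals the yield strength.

E = 29800 ksi = 205.5 GPa.
E·α·ΔT = 234.0 MPa ⇒ ΔT = 234.0 / (205.5×10³ × 11.6×10⁻⁶) = 98.18 K.
T = 17.1 + 98.18 = 115.3 °C.

115 °C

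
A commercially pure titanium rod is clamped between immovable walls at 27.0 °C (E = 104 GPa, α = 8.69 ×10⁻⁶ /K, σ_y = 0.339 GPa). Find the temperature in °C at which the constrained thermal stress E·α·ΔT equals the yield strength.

σ_y = 0.339 GPa = 339.0 MPa.
E·α·ΔT = 339.0 MPa ⇒ ΔT = 339.0 / (104.0×10³ × 8.69×10⁻⁶) = 375.1 K.
T = 27.0 + 375.1 = 402.1 °C.

402 °C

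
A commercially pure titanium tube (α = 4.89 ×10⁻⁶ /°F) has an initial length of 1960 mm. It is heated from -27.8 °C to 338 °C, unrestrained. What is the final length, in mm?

Convert α: 4.89×10⁻⁶/°F × (9/5) = 8.80×10⁻⁶/K.
ΔT = 338 − (-27.8) = 365.8 K.
ΔL = α·L₀·ΔT = 8.80×10⁻⁶ × 1960 mm × 365.8 K = 6.31 mm.
L = L₀ + ΔL = 1960 + 6.31 = 1966.3 mm.

1966.3 mm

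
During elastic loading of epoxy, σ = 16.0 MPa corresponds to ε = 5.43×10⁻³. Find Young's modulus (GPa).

E = σ/ε = 16.0 MPa / 5.43×10⁻³ = 2947 MPa = 2.95 GPa.

2.95 GPa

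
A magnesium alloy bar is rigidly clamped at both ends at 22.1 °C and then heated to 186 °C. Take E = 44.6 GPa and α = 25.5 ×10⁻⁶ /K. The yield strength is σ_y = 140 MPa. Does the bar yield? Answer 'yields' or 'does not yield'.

ΔT = 163.9 K. Constrained thermal stress σ = E·α·ΔT = 44.60×10³ MPa × 25.5×10⁻⁶ × 163.9 = 186 MPa (compressive).
Compare to σ_y = 140 MPa: σ ≥ σ_y, so it yields.

yields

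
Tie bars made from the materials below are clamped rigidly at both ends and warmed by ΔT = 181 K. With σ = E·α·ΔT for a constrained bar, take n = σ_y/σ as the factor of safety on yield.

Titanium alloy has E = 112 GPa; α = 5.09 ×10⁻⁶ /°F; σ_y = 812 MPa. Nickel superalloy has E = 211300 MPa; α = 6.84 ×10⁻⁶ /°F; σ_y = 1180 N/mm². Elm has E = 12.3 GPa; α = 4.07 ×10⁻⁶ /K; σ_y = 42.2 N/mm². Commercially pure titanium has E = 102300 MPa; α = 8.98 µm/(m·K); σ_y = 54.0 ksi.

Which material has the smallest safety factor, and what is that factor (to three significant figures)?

In consistent units (E in GPa, α in ×10⁻⁶/K, σ_y in MPa):
  titanium alloy: E = 112.0, α = 9.16, σ_y = 812.0 → σ = 186 MPa, n = 4.37
  nickel superalloy: E = 211.3, α = 12.3, σ_y = 1180 → σ = 471 MPa, n = 2.51
  elm: E = 12.30, α = 4.07, σ_y = 42.20 → σ = 9.06 MPa, n = 4.66
  commercially pure titanium: E = 102.3, α = 8.98, σ_y = 372.3 → σ = 166 MPa, n = 2.24
Smallest n: commercially pure titanium with n = 2.24.

commercially pure titanium, n = 2.24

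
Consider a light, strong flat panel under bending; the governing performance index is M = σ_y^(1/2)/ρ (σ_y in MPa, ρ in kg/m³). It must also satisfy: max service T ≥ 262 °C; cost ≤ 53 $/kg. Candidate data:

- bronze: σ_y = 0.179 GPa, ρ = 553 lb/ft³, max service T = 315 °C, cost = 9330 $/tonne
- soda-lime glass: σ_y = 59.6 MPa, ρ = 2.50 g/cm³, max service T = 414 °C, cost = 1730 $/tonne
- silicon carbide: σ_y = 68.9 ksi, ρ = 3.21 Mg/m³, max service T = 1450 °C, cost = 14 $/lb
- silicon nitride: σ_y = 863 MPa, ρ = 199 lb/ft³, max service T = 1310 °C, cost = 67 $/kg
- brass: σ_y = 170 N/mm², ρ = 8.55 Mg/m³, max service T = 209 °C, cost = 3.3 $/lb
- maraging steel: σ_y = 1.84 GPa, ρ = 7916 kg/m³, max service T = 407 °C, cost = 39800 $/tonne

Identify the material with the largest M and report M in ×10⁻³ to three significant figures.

silicon carbide, M = 6.79×10⁻³

Screen on constraints: max service T ≥ 262 °C; cost ≤ 53 $/kg. Survivors: bronze, soda-lime glass, silicon carbide, maraging steel.
Putting every candidate on a common basis:
  bronze: σ_y = 179.0 MPa, ρ = 8858 kg/m³
  soda-lime glass: σ_y = 59.60 MPa, ρ = 2500 kg/m³
  silicon carbide: σ_y = 475.0 MPa, ρ = 3210 kg/m³
  maraging steel: σ_y = 1840 MPa, ρ = 7916 kg/m³
  silicon carbide: M = 6.79×10⁻³
  maraging steel: M = 5.42×10⁻³
  soda-lime glass: M = 3.09×10⁻³
  bronze: M = 1.51×10⁻³
The maximum is for silicon carbide.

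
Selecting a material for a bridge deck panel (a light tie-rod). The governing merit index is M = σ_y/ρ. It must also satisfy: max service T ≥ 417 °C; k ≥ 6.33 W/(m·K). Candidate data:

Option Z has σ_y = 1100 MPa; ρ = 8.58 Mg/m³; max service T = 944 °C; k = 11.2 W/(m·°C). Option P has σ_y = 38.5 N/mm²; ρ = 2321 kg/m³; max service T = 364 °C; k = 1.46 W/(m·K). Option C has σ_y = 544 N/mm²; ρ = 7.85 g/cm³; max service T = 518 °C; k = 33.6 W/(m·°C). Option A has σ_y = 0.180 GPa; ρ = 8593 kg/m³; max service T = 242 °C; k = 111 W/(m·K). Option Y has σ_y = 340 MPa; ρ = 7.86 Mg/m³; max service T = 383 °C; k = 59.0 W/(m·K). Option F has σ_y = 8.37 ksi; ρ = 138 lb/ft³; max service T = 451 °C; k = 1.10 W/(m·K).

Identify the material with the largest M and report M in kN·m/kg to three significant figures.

Screen on constraints: max service T ≥ 417 °C; k ≥ 6.33 W/(m·K). Survivors: option Z, option C.
In SI units:
  option Z: σ_y = 1100 MPa, ρ = 8580 kg/m³
  option C: σ_y = 544.0 MPa, ρ = 7850 kg/m³
  option Z: M = 128 kN·m/kg
  option C: M = 69.3 kN·m/kg
Option Z has the largest M.

option Z, M = 128 kN·m/kg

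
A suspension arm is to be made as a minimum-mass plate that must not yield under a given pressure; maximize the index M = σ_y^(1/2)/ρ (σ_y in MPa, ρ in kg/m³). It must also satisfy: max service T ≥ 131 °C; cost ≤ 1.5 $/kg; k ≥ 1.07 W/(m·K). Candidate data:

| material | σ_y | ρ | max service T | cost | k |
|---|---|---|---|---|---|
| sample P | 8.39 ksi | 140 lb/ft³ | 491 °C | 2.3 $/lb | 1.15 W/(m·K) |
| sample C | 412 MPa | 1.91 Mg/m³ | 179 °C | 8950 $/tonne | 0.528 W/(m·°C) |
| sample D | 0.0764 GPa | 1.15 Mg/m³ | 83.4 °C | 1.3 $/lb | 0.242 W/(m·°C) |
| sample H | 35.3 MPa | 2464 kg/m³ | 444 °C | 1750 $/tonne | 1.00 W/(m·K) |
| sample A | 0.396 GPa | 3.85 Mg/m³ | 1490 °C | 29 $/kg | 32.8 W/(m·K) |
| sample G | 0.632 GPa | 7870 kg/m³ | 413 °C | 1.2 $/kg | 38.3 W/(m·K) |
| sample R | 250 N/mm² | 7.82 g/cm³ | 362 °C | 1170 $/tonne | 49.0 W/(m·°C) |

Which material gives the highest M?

sample G

Screen on constraints: max service T ≥ 131 °C; cost ≤ 1.5 $/kg; k ≥ 1.07 W/(m·K). Survivors: sample G, sample R.
After converting to SI:
  sample G: σ_y = 632.0 MPa, ρ = 7870 kg/m³
  sample R: σ_y = 250.0 MPa, ρ = 7820 kg/m³
  sample G: M = 3.19×10⁻³
  sample R: M = 2.02×10⁻³
Sample G ranks first.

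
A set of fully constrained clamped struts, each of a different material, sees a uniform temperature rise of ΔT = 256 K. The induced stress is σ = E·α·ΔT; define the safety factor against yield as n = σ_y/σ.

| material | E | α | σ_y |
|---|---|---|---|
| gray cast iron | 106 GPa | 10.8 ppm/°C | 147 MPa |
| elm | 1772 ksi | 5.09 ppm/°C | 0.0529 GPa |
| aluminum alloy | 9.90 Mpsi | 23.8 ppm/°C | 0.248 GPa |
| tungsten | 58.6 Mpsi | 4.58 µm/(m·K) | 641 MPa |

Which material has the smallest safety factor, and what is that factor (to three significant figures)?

gray cast iron, n = 0.502

In consistent units (E in GPa, α in ×10⁻⁶/K, σ_y in MPa):
  gray cast iron: E = 106.0, α = 10.8, σ_y = 147.0 → σ = 293 MPa, n = 0.502
  elm: E = 12.22, α = 5.09, σ_y = 52.90 → σ = 15.9 MPa, n = 3.32
  aluminum alloy: E = 68.26, α = 23.8, σ_y = 248.0 → σ = 416 MPa, n = 0.596
  tungsten: E = 404.0, α = 4.58, σ_y = 641.0 → σ = 474 MPa, n = 1.35
The minimum is gray cast iron at n = 0.502.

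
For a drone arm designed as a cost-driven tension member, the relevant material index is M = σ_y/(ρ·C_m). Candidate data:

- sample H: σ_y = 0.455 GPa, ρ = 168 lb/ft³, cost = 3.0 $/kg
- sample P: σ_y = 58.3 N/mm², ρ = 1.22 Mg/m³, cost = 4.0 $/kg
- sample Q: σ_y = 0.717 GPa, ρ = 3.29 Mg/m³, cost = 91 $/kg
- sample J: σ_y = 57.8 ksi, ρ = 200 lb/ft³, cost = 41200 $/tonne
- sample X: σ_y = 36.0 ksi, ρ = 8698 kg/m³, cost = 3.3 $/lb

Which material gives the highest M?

sample H

Putting every candidate on a common basis:
  sample H: σ_y = 455.0 MPa, ρ = 2691 kg/m³, cost = 3.000 $/kg
  sample P: σ_y = 58.30 MPa, ρ = 1220 kg/m³, cost = 4.000 $/kg
  sample Q: σ_y = 717.0 MPa, ρ = 3290 kg/m³, cost = 91.00 $/kg
  sample J: σ_y = 398.5 MPa, ρ = 3204 kg/m³, cost = 41.20 $/kg
  sample X: σ_y = 248.2 MPa, ρ = 8698 kg/m³, cost = 7.275 $/kg
  sample H: M = 56.4 kN·m per $
  sample P: M = 11.9 kN·m per $
  sample X: M = 3.92 kN·m per $
  sample J: M = 3.02 kN·m per $
  sample Q: M = 2.39 kN·m per $
Sample H has the largest M.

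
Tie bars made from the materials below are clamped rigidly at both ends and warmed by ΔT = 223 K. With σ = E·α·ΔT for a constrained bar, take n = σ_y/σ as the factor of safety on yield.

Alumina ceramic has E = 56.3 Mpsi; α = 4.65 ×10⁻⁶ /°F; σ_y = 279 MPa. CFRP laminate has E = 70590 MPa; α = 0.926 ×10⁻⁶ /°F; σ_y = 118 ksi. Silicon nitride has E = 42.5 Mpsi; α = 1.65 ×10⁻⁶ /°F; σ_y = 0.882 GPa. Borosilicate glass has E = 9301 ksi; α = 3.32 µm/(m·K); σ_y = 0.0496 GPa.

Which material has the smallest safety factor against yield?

With everything in SI (GPa, ×10⁻⁶/K, MPa):
  alumina ceramic: E = 388.2, α = 8.37, σ_y = 279.0 → σ = 725 MPa, n = 0.385
  CFRP laminate: E = 70.59, α = 1.67, σ_y = 813.6 → σ = 26.2 MPa, n = 31.0
  silicon nitride: E = 293.0, α = 2.97, σ_y = 882.0 → σ = 194 MPa, n = 4.54
  borosilicate glass: E = 64.13, α = 3.32, σ_y = 49.60 → σ = 47.5 MPa, n = 1.04
The minimum is alumina ceramic at n = 0.385.

alumina ceramic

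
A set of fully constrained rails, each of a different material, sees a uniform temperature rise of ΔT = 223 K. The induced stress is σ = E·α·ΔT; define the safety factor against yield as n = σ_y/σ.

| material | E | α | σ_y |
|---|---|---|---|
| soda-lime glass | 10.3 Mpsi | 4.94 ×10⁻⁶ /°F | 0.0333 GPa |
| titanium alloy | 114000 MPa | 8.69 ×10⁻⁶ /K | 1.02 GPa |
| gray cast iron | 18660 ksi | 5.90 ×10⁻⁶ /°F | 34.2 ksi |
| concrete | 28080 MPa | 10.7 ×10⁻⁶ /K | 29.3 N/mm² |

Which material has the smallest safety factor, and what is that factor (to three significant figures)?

In consistent units (E in GPa, α in ×10⁻⁶/K, σ_y in MPa):
  soda-lime glass: E = 71.02, α = 8.89, σ_y = 33.30 → σ = 141 MPa, n = 0.236
  titanium alloy: E = 114.0, α = 8.69, σ_y = 1020 → σ = 221 MPa, n = 4.62
  gray cast iron: E = 128.7, α = 10.6, σ_y = 235.8 → σ = 305 MPa, n = 0.774
  concrete: E = 28.08, α = 10.7, σ_y = 29.30 → σ = 67.0 MPa, n = 0.437
Soda-lime glass has the lowest safety factor, n = 0.236.

soda-lime glass, n = 0.236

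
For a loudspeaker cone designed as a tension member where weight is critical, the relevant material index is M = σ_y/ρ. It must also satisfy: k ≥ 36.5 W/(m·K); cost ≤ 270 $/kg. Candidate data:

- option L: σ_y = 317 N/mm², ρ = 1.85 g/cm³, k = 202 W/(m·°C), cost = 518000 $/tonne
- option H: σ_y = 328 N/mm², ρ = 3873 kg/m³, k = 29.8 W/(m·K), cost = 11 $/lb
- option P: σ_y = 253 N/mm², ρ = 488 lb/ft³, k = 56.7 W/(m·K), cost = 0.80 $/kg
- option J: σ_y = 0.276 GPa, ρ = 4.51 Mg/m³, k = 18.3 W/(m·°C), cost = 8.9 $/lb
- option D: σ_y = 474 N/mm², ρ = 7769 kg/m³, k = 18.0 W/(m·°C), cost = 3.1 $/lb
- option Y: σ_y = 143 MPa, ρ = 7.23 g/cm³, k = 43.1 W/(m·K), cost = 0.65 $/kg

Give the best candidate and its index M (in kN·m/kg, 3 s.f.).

option P, M = 32.4 kN·m/kg

Screen on constraints: k ≥ 36.5 W/(m·K); cost ≤ 270 $/kg. Survivors: option P, option Y.
After converting to SI:
  option P: σ_y = 253.0 MPa, ρ = 7817 kg/m³
  option Y: σ_y = 143.0 MPa, ρ = 7230 kg/m³
  option P: M = 32.4 kN·m/kg
  option Y: M = 19.8 kN·m/kg
Option P ranks first.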